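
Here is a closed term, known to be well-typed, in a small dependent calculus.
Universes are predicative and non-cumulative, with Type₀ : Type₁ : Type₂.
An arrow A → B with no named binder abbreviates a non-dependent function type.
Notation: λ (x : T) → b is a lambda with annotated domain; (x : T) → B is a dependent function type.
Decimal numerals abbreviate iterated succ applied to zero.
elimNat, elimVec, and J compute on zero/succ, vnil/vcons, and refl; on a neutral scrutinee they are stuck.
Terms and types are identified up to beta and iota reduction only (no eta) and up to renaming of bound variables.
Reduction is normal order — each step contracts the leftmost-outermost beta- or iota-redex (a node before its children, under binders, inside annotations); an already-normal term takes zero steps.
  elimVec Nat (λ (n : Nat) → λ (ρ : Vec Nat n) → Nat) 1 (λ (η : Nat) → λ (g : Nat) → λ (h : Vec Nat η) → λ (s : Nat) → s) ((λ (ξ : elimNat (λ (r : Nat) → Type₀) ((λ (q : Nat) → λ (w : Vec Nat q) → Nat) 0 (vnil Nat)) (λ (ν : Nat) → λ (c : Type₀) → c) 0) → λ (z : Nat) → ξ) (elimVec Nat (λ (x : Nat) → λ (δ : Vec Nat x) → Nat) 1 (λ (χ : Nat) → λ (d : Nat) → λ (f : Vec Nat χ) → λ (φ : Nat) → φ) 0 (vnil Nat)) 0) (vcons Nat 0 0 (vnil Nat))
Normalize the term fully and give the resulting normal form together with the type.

reduced normal form:
  1
type:
  Nat
observation: 6 normal-order steps separate the term from its normal form.


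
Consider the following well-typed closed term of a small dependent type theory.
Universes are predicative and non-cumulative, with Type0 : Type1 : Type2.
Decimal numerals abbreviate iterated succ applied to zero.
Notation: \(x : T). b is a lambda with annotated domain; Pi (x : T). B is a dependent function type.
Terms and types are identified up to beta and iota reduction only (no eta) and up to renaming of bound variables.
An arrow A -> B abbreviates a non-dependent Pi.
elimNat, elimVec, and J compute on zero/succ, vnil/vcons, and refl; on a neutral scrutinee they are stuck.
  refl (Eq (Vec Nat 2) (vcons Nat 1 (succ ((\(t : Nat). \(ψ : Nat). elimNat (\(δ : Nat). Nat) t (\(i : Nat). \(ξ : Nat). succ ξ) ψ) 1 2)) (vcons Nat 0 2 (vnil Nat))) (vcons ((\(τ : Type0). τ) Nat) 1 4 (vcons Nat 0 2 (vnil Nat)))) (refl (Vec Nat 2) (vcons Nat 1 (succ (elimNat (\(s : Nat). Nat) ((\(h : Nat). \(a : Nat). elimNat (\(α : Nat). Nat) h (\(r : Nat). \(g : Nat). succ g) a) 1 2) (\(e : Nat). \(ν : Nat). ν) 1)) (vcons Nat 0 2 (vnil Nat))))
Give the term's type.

the term's type:
  Eq (Eq (Vec Nat 2) (vcons Nat 1 4 (vcons Nat 0 2 (vnil Nat))) (vcons Nat 1 4 (vcons Nat 0 2 (vnil Nat)))) (refl (Vec Nat 2) (vcons Nat 1 4 (vcons Nat 0 2 (vnil Nat)))) (refl (Vec Nat 2) (vcons Nat 1 4 (vcons Nat 0 2 (vnil Nat))))


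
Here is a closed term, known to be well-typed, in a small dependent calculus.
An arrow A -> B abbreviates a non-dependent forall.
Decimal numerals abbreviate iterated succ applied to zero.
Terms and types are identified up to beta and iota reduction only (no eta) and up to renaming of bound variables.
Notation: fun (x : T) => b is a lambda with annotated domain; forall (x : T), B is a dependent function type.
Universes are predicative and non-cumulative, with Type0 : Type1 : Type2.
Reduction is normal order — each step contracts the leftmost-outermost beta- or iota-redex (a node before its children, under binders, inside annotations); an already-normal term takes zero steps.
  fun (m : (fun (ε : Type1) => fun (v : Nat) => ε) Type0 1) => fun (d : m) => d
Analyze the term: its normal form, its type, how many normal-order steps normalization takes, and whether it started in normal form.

reduced normal form:
  fun (m : Type0) => fun (ε : m) => ε
the term's type:
  forall (m : Type0), m -> m
normal-order step count: 2
started in normal form: no
first contracted redex: a beta-redex


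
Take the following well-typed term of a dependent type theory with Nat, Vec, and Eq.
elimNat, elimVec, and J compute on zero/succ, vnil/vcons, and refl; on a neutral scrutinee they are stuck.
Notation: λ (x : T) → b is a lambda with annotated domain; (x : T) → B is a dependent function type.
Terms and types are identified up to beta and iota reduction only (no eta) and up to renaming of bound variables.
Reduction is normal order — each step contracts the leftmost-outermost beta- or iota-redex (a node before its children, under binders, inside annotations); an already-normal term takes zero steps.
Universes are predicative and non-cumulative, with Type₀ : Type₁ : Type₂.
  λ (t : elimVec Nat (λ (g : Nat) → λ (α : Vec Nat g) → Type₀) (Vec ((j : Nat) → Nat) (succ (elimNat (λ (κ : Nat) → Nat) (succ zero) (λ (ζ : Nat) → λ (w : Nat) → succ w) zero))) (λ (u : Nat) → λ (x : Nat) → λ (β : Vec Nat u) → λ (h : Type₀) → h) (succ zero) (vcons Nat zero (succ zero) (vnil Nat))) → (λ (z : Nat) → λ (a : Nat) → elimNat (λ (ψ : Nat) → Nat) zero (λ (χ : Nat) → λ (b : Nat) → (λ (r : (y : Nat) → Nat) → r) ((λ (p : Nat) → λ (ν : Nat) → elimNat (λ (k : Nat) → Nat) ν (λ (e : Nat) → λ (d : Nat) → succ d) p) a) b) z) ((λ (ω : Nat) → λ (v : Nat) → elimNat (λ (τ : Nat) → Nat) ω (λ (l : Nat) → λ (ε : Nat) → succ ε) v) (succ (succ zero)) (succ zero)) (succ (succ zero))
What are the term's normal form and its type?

resulting normal form:
  λ (t : Vec ((g : Nat) → Nat) (succ (succ zero))) → succ (succ (succ (succ (succ (succ zero)))))
the term's type:
  (t : Vec ((g : Nat) → Nat) (succ (succ zero))) → Nat
observation: reduction starts at an elimVec iota-redex, and 35 normal-order steps reach the normal form.


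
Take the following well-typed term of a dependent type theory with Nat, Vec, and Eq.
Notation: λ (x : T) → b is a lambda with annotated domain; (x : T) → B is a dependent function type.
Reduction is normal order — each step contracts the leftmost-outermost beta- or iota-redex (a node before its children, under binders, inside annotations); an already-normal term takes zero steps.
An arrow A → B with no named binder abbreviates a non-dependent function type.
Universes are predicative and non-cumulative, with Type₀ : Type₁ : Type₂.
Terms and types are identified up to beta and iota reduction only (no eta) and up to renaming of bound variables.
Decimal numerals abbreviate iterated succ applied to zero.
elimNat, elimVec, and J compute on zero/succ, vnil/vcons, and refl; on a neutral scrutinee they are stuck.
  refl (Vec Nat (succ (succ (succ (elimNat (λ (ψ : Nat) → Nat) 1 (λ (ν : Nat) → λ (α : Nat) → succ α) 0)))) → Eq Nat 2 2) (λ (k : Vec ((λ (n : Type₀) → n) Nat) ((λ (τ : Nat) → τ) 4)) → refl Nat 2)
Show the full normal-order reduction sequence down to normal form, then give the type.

normal-order reduction:
  refl (Vec Nat (succ (succ (succ (elimNat (λ (ψ : Nat) → Nat) 1 (λ (ν : Nat) → λ (α : Nat) → succ α) 0)))) → Eq Nat 2 2) (λ (k : Vec ((λ (n : Type₀) → n) Nat) ((λ (τ : Nat) → τ) 4)) → refl Nat 2)
  ~> refl (Vec Nat 4 → Eq Nat 2 2) (λ (ψ : Vec ((λ (ν : Type₀) → ν) Nat) ((λ (α : Nat) → α) 4)) → refl Nat 2)
  ~> refl (Vec Nat 4 → Eq Nat 2 2) (λ (ψ : Vec Nat ((λ (ν : Nat) → ν) 4)) → refl Nat 2)
  ~> refl (Vec Nat 4 → Eq Nat 2 2) (λ (ψ : Vec Nat 4) → refl Nat 2)
type:
  Eq (Vec Nat 4 → Eq Nat 2 2) (λ (ψ : Vec Nat 4) → refl Nat 2) (λ (ν : Vec Nat 4) → refl Nat 2)


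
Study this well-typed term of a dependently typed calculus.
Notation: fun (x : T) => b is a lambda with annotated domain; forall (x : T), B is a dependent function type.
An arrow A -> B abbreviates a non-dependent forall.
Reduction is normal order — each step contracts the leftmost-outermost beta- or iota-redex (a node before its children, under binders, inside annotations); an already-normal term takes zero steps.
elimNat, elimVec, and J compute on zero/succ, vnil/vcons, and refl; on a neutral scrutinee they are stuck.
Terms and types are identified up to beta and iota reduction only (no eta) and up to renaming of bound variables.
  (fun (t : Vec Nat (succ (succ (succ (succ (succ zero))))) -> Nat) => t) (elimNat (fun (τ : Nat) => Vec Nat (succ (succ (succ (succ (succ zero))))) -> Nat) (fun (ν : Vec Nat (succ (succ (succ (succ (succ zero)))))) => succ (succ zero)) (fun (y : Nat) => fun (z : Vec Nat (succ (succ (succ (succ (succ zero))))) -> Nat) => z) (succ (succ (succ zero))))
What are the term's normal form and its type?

reduced normal form:
  fun (t : Vec Nat (succ (succ (succ (succ (succ zero)))))) => succ (succ zero)
inferred type:
  Vec Nat (succ (succ (succ (succ (succ zero))))) -> Nat
observation: normalization takes exactly 11 steps under the normal-order strategy.


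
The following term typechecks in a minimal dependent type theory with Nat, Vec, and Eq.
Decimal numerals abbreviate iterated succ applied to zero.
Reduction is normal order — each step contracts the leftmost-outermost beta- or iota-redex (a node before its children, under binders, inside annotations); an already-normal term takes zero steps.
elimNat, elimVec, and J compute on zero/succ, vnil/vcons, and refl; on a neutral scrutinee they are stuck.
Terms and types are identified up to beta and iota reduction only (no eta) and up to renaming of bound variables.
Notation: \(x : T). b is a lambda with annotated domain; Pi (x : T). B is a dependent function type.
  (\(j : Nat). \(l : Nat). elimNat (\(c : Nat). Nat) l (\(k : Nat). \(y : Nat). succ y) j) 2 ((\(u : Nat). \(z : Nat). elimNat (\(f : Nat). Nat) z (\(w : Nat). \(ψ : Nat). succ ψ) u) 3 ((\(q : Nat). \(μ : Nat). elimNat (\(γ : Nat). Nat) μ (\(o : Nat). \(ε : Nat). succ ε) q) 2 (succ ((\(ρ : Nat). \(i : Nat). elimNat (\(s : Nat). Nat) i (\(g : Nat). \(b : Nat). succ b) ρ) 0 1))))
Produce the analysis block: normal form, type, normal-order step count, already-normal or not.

normal form:
  9
the term's type:
  Nat
normal-order step count: 33
started in normal form: no
first redex: a beta-redex


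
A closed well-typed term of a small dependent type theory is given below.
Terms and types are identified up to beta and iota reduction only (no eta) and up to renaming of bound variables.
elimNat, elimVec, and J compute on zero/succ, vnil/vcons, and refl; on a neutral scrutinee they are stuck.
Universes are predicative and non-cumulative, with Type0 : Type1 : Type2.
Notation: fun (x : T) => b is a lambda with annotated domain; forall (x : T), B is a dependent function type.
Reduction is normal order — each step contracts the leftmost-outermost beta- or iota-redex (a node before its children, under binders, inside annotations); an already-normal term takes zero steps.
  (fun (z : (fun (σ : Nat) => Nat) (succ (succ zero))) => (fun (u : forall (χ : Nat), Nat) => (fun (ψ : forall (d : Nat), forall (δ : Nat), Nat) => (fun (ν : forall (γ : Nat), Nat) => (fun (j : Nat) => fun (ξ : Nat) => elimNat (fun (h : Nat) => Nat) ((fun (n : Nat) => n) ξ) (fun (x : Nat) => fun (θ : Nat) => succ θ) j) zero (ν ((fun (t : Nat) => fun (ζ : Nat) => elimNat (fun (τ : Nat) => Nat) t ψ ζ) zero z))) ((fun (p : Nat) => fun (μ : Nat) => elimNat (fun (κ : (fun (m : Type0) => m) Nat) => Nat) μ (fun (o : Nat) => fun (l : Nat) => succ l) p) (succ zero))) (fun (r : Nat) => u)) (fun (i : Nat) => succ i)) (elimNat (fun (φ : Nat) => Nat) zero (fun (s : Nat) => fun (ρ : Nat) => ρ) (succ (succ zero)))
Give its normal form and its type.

reduced normal form:
  succ zero
inferred type:
  Nat
observation: the term reaches its normal form after 24 normal-order steps.


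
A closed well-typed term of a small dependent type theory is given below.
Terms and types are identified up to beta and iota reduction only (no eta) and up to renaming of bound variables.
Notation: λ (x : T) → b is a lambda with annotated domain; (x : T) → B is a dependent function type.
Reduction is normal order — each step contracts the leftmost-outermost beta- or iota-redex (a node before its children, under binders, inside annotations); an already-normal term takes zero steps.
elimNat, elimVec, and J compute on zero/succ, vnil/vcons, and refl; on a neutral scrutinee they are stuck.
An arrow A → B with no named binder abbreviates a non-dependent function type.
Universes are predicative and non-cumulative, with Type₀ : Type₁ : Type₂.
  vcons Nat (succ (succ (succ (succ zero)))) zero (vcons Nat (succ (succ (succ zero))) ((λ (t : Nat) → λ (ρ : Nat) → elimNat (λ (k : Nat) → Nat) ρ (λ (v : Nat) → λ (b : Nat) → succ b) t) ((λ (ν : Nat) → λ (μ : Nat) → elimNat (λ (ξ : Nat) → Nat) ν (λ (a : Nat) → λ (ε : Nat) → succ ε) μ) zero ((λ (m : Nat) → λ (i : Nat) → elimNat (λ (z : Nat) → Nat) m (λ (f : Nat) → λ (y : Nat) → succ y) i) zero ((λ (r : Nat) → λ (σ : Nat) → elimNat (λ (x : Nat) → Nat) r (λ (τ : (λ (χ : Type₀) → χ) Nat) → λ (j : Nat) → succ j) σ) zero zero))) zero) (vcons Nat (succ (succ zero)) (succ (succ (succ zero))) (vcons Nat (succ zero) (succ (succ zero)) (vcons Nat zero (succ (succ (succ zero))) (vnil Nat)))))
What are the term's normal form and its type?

reduced normal form:
  vcons Nat (succ (succ (succ (succ zero)))) zero (vcons Nat (succ (succ (succ zero))) zero (vcons Nat (succ (succ zero)) (succ (succ (succ zero))) (vcons Nat (succ zero) (succ (succ zero)) (vcons Nat zero (succ (succ (succ zero))) (vnil Nat)))))
inferred type:
  Vec Nat (succ (succ (succ (succ (succ zero)))))
observation: the first redex contracted is a beta-redex; the normal form is reached in 12 normal-order steps.


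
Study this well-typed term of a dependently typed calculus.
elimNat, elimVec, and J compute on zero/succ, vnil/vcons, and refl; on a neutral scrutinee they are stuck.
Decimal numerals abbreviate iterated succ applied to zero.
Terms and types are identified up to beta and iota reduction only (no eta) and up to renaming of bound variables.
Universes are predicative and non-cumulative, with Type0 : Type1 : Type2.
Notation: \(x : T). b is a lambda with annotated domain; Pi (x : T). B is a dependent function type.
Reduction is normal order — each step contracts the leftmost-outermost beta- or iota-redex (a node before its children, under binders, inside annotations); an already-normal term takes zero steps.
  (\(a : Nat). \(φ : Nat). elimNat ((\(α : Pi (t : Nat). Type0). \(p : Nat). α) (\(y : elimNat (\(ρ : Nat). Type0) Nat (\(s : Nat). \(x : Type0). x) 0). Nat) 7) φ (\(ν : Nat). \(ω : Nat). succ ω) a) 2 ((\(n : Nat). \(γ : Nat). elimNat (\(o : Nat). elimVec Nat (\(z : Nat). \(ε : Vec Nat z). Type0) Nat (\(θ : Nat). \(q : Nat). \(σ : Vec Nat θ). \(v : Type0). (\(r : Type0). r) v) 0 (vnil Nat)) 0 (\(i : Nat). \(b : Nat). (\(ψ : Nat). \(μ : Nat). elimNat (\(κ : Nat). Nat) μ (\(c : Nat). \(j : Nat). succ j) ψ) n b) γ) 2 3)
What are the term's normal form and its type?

normal form:
  8
the term's type:
  Nat


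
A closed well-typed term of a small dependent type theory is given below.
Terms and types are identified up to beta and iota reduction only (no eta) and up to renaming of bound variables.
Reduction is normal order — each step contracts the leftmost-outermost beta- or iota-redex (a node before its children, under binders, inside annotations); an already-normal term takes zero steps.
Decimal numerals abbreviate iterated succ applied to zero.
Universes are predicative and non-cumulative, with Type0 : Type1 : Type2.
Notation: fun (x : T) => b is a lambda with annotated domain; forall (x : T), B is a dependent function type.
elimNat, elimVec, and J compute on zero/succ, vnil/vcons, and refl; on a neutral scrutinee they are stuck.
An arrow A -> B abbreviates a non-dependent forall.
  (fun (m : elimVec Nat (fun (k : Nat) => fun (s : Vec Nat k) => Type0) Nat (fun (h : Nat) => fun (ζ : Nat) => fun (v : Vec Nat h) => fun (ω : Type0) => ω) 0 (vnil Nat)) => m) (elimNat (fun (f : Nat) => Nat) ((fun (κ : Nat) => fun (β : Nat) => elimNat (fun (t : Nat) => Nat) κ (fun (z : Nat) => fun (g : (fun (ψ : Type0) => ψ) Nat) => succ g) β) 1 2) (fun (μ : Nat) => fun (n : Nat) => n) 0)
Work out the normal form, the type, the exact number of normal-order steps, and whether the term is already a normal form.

normal form:
  3
inferred type:
  Nat
normal-order step count: 11
already normal: no
first redex: a beta-redex


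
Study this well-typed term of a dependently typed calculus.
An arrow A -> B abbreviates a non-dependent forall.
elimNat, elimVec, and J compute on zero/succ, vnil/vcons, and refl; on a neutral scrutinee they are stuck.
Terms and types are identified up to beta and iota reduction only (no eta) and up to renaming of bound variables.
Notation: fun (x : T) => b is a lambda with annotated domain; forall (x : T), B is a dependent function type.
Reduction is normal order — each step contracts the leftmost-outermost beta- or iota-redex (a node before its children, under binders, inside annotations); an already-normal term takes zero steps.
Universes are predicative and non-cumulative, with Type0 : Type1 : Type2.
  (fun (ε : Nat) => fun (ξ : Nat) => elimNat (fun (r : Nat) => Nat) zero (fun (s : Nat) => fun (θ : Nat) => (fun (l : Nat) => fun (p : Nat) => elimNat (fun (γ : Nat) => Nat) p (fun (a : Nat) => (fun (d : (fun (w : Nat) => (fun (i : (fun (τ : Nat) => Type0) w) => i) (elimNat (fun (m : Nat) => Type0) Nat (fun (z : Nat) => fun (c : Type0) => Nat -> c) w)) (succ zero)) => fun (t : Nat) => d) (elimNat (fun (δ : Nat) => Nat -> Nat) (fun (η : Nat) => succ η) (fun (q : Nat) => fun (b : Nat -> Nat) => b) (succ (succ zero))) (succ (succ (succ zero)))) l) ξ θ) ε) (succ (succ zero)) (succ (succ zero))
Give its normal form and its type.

reduced normal form:
  succ (succ (succ (succ zero)))
the term's type:
  Nat
observation: contracting a beta-redex first, the term normalizes in 63 steps.


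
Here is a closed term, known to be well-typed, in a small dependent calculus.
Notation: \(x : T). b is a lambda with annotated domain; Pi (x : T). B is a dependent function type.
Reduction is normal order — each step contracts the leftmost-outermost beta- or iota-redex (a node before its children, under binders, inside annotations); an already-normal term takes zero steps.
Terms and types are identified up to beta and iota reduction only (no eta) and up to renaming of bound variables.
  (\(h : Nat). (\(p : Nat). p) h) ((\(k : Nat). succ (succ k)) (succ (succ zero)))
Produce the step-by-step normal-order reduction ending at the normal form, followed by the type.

normal-order reduction sequence:
  (\(h : Nat). (\(p : Nat). p) h) ((\(k : Nat). succ (succ k)) (succ (succ zero)))
  ~> (\(h : Nat). h) ((\(p : Nat). succ (succ p)) (succ (succ zero)))
  ~> (\(h : Nat). succ (succ h)) (succ (succ zero))
  ~> succ (succ (succ (succ zero)))
type:
  Nat


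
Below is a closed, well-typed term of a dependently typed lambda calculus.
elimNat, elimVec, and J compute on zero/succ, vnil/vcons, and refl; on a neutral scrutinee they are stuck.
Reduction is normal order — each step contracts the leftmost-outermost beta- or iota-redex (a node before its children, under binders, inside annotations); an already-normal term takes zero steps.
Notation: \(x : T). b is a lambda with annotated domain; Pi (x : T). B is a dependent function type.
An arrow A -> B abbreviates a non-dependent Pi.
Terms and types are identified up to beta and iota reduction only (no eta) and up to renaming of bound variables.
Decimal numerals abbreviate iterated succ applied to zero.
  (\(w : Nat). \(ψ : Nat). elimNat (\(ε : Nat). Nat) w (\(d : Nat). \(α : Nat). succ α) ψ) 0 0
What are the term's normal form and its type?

resulting normal form:
  0
the term's type:
  Nat


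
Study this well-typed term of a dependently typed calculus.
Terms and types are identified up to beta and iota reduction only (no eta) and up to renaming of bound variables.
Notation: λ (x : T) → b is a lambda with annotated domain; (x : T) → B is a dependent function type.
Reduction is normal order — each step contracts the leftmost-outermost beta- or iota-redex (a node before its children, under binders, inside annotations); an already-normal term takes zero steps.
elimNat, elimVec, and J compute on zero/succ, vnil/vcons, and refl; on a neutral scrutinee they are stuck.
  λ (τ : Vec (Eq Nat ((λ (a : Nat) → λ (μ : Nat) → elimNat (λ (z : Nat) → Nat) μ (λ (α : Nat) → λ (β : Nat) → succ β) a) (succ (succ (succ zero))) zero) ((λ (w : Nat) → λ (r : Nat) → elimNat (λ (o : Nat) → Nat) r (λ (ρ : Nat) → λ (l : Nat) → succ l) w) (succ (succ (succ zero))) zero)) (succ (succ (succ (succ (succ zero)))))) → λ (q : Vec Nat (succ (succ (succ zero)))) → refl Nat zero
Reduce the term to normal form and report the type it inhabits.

resulting normal form:
  λ (τ : Vec (Eq Nat (succ (succ (succ zero))) (succ (succ (succ zero)))) (succ (succ (succ (succ (succ zero)))))) → λ (a : Vec Nat (succ (succ (succ zero)))) → refl Nat zero
inferred type:
  (τ : Vec (Eq Nat (succ (succ (succ zero))) (succ (succ (succ zero)))) (succ (succ (succ (succ (succ zero)))))) → (a : Vec Nat (succ (succ (succ zero)))) → Eq Nat zero zero


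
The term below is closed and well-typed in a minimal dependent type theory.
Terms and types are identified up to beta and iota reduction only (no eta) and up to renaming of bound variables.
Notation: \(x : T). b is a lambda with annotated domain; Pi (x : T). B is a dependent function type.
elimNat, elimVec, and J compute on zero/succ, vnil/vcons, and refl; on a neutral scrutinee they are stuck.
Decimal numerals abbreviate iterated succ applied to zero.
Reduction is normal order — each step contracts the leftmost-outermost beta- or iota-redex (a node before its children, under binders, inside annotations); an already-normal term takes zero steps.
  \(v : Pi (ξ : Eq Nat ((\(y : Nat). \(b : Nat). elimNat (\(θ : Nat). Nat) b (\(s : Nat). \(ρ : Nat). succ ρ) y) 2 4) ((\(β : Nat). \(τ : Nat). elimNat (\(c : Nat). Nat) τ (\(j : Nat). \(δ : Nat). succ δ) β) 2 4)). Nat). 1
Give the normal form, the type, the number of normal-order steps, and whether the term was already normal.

normal form:
  \(v : Pi (ξ : Eq Nat 6 6). Nat). 1
inferred type:
  Pi (v : Pi (ξ : Eq Nat 6 6). Nat). Nat
normal-order step count: 18
already normal: no
first contracted redex: a beta-redex


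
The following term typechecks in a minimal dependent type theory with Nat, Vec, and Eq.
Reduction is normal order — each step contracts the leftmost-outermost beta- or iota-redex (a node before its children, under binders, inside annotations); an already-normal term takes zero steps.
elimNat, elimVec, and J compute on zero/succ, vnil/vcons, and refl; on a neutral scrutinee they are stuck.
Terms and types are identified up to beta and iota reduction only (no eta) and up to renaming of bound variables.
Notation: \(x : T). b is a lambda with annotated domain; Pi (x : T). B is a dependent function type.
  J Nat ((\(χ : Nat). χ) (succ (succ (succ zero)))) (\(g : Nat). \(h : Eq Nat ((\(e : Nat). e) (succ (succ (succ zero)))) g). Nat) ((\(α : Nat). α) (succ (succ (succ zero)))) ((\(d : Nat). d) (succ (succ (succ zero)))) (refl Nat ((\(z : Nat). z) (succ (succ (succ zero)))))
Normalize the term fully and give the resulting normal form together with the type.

resulting normal form:
  succ (succ (succ zero))
type:
  Nat
observation: 2 normal-order steps normalize the term, beginning with a J iota-redex.


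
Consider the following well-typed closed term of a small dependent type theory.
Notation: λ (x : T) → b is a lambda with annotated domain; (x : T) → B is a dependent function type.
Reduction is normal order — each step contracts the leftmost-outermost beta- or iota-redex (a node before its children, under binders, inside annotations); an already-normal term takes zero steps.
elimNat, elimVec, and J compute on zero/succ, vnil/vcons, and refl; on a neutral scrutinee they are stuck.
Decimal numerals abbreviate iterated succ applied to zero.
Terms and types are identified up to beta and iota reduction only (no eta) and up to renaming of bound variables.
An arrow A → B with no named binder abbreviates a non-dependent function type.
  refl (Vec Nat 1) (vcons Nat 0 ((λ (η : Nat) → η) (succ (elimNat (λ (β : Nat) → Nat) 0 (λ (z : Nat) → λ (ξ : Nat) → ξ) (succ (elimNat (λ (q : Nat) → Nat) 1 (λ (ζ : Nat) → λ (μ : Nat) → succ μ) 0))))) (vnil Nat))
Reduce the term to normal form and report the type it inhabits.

reduced normal form:
  refl (Vec Nat 1) (vcons Nat 0 1 (vnil Nat))
type:
  Eq (Vec Nat 1) (vcons Nat 0 1 (vnil Nat)) (vcons Nat 0 1 (vnil Nat))


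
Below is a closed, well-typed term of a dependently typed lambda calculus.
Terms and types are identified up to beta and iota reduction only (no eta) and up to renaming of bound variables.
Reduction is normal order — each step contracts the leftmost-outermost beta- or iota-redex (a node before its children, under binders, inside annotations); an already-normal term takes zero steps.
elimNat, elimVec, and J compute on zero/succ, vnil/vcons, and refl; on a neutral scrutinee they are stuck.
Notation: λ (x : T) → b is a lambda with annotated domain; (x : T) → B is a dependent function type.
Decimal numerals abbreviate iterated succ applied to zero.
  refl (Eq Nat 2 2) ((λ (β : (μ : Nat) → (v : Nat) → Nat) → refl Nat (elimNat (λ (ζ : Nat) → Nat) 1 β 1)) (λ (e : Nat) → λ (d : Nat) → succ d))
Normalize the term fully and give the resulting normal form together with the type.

reduced normal form:
  refl (Eq Nat 2 2) (refl Nat 2)
inferred type:
  Eq (Eq Nat 2 2) (refl Nat 2) (refl Nat 2)
observation: normalization takes exactly 5 steps under the normal-order strategy.


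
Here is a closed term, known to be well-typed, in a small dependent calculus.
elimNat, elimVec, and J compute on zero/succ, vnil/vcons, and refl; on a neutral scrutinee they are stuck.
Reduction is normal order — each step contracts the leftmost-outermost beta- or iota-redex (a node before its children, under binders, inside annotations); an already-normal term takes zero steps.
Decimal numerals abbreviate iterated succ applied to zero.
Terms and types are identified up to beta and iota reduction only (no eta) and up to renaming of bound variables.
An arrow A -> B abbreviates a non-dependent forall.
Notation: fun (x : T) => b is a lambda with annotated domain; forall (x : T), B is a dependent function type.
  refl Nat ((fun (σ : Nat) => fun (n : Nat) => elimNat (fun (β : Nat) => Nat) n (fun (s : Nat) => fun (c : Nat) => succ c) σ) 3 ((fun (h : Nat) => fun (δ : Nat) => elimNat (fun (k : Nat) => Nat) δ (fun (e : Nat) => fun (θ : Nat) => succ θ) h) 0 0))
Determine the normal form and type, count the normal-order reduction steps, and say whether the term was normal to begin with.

resulting normal form:
  refl Nat 3
inferred type:
  Eq Nat 3 3
reduction steps (normal order): 15
already normal: no
first redex: a beta-redex


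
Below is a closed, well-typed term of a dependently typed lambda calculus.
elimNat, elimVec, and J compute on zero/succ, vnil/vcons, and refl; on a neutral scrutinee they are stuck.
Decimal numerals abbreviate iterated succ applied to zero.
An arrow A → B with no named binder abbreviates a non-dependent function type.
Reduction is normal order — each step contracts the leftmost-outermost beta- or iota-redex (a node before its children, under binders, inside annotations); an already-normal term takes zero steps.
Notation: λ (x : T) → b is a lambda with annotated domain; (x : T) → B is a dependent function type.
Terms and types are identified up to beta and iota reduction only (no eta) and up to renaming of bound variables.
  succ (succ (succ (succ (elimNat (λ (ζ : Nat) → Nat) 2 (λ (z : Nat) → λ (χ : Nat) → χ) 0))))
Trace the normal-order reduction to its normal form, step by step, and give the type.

normal-order reduction sequence:
  succ (succ (succ (succ (elimNat (λ (ζ : Nat) → Nat) 2 (λ (z : Nat) → λ (χ : Nat) → χ) 0))))
  ~> 6
type:
  Nat


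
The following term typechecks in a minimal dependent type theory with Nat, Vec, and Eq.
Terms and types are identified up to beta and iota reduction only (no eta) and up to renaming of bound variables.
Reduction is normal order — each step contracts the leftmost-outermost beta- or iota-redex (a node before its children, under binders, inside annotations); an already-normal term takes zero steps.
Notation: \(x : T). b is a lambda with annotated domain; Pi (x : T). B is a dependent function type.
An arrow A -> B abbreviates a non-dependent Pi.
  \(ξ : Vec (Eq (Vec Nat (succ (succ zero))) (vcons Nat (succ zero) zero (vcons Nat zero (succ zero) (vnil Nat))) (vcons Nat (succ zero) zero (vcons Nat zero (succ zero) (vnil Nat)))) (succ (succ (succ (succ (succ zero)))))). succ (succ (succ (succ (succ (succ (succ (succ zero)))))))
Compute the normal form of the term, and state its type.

normal form:
  \(ξ : Vec (Eq (Vec Nat (succ (succ zero))) (vcons Nat (succ zero) zero (vcons Nat zero (succ zero) (vnil Nat))) (vcons Nat (succ zero) zero (vcons Nat zero (succ zero) (vnil Nat)))) (succ (succ (succ (succ (succ zero)))))). succ (succ (succ (succ (succ (succ (succ (succ zero)))))))
type:
  Vec (Eq (Vec Nat (succ (succ zero))) (vcons Nat (succ zero) zero (vcons Nat zero (succ zero) (vnil Nat))) (vcons Nat (succ zero) zero (vcons Nat zero (succ zero) (vnil Nat)))) (succ (succ (succ (succ (succ zero))))) -> Nat
observation: the term is already in normal form.


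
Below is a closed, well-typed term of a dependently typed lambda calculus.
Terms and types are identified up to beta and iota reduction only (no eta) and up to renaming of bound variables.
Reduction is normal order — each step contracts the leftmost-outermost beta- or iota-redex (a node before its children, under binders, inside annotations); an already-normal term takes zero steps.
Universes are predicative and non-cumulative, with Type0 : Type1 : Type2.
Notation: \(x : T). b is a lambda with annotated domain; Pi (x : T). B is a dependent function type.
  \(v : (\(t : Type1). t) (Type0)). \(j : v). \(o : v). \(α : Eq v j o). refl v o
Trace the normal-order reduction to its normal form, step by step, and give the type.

normal-order reduction:
  \(v : (\(t : Type1). t) (Type0)). \(j : v). \(o : v). \(α : Eq v j o). refl v o
  ~> \(v : Type0). \(t : v). \(j : v). \(o : Eq v t j). refl v j
the term's type:
  Pi (v : Type0). Pi (t : v). Pi (j : v). Pi (o : Eq v t j). Eq v j j


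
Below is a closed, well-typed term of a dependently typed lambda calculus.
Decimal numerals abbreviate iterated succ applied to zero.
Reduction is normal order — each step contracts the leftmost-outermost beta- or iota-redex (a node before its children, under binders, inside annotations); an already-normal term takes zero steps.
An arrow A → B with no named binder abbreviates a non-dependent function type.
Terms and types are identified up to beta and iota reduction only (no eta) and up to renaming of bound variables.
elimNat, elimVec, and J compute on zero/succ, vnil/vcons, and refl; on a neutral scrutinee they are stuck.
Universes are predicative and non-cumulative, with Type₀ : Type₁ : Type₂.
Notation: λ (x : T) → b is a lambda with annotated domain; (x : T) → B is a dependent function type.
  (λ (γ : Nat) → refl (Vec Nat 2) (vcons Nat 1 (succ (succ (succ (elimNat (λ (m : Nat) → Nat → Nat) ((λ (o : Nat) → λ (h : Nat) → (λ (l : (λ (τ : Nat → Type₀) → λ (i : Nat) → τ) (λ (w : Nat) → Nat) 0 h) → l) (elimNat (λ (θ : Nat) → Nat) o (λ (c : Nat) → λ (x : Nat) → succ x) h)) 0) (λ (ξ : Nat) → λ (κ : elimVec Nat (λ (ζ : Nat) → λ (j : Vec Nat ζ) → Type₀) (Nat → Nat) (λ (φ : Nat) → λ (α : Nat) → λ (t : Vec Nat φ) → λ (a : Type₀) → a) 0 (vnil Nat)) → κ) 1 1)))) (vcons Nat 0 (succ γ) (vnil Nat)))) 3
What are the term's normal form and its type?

resulting normal form:
  refl (Vec Nat 2) (vcons Nat 1 4 (vcons Nat 0 4 (vnil Nat)))
the term's type:
  Eq (Vec Nat 2) (vcons Nat 1 4 (vcons Nat 0 4 (vnil Nat))) (vcons Nat 1 4 (vcons Nat 0 4 (vnil Nat)))


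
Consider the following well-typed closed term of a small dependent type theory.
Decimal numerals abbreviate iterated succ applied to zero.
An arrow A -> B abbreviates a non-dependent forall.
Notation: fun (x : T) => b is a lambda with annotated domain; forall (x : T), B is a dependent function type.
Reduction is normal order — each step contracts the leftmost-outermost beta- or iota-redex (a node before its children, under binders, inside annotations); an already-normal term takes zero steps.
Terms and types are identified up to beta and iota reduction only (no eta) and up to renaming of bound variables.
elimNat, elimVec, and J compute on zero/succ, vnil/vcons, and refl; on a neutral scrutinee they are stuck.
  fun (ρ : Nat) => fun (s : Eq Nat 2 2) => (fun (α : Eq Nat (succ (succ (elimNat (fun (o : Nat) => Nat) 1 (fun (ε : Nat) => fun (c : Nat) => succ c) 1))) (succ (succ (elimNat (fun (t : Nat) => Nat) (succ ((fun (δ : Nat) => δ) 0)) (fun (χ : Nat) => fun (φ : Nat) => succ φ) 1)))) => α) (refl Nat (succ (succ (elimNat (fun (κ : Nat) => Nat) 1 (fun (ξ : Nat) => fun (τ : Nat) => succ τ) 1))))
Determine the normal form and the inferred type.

reduced normal form:
  fun (ρ : Nat) => fun (s : Eq Nat 2 2) => refl Nat 4
inferred type:
  Nat -> Eq Nat 2 2 -> Eq Nat 4 4
observation: normalization takes exactly 5 steps under the normal-order strategy.


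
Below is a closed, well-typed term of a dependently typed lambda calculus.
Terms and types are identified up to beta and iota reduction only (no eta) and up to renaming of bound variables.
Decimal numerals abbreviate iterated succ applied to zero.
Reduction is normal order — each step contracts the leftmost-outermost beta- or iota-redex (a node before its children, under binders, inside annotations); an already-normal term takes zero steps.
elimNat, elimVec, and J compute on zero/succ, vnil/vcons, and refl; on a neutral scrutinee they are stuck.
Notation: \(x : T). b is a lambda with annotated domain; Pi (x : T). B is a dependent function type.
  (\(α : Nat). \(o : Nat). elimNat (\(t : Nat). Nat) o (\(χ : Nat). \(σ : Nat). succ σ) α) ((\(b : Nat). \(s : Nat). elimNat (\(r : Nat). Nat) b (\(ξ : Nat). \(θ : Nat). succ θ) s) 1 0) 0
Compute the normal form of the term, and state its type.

resulting normal form:
  1
the term's type:
  Nat


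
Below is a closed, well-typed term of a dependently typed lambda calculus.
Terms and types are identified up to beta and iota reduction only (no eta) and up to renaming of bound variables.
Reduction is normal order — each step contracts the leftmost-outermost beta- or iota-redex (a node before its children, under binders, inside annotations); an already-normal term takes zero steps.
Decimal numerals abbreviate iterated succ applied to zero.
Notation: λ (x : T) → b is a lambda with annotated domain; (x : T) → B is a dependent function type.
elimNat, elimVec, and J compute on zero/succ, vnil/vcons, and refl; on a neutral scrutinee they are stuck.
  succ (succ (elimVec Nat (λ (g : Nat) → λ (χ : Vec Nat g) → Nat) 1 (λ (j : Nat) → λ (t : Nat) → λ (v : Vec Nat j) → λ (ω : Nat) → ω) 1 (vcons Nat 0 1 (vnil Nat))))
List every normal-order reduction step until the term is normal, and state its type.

normal-order reduction:
  succ (succ (elimVec Nat (λ (g : Nat) → λ (χ : Vec Nat g) → Nat) 1 (λ (j : Nat) → λ (t : Nat) → λ (v : Vec Nat j) → λ (ω : Nat) → ω) 1 (vcons Nat 0 1 (vnil Nat))))
  ~> succ (succ ((λ (g : Nat) → λ (χ : Nat) → λ (j : Vec Nat g) → λ (t : Nat) → t) 0 1 (vnil Nat) (elimVec Nat (λ (v : Nat) → λ (ω : Vec Nat v) → Nat) 1 (λ (i : Nat) → λ (τ : Nat) → λ (a : Vec Nat i) → λ (o : Nat) → o) 0 (vnil Nat))))
  ~> succ (succ ((λ (g : Nat) → λ (χ : Vec Nat 0) → λ (j : Nat) → j) 1 (vnil Nat) (elimVec Nat (λ (t : Nat) → λ (v : Vec Nat t) → Nat) 1 (λ (ω : Nat) → λ (i : Nat) → λ (τ : Vec Nat ω) → λ (a : Nat) → a) 0 (vnil Nat))))
  ~> succ (succ ((λ (g : Vec Nat 0) → λ (χ : Nat) → χ) (vnil Nat) (elimVec Nat (λ (j : Nat) → λ (t : Vec Nat j) → Nat) 1 (λ (v : Nat) → λ (ω : Nat) → λ (i : Vec Nat v) → λ (τ : Nat) → τ) 0 (vnil Nat))))
  ~> succ (succ ((λ (g : Nat) → g) (elimVec Nat (λ (χ : Nat) → λ (j : Vec Nat χ) → Nat) 1 (λ (t : Nat) → λ (v : Nat) → λ (ω : Vec Nat t) → λ (i : Nat) → i) 0 (vnil Nat))))
  ~> succ (succ (elimVec Nat (λ (g : Nat) → λ (χ : Vec Nat g) → Nat) 1 (λ (j : Nat) → λ (t : Nat) → λ (v : Vec Nat j) → λ (ω : Nat) → ω) 0 (vnil Nat)))
  ~> 3
the term's type:
  Nat


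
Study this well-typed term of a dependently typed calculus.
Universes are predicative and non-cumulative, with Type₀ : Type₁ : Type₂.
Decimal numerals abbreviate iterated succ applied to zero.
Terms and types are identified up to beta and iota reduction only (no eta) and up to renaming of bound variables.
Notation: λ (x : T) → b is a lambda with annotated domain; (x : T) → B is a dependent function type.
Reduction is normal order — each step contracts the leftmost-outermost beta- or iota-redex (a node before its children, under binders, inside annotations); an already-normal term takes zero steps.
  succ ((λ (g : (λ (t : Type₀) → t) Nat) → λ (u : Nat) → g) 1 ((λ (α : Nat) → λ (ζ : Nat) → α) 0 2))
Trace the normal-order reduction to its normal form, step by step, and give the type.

normal-order reduction:
  succ ((λ (g : (λ (t : Type₀) → t) Nat) → λ (u : Nat) → g) 1 ((λ (α : Nat) → λ (ζ : Nat) → α) 0 2))
  ~> succ ((λ (g : Nat) → 1) ((λ (t : Nat) → λ (u : Nat) → t) 0 2))
  ~> 2
type:
  Nat


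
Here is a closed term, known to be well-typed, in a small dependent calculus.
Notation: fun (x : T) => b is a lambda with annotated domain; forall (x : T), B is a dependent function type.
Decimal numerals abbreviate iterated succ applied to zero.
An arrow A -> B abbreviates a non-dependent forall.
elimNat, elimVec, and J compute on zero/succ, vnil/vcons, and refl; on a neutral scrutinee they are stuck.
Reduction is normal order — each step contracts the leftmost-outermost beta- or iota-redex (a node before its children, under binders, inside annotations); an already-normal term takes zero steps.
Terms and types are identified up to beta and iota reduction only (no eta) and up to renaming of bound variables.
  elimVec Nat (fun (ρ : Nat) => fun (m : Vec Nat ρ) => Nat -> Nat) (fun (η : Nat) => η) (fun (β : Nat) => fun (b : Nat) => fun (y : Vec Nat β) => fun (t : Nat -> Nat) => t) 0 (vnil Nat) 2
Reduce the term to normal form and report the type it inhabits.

reduced normal form:
  2
type:
  Nat
observation: 2 normal-order steps separate the term from its normal form.


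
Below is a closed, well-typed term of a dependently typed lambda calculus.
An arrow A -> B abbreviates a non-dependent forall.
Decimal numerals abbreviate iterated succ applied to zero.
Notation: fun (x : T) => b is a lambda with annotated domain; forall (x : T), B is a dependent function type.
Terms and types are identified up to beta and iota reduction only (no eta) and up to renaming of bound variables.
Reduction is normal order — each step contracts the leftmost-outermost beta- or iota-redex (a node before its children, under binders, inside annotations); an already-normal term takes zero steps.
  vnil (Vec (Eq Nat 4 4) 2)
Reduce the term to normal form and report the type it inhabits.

normal form:
  vnil (Vec (Eq Nat 4 4) 2)
inferred type:
  Vec (Vec (Eq Nat 4 4) 2) 0


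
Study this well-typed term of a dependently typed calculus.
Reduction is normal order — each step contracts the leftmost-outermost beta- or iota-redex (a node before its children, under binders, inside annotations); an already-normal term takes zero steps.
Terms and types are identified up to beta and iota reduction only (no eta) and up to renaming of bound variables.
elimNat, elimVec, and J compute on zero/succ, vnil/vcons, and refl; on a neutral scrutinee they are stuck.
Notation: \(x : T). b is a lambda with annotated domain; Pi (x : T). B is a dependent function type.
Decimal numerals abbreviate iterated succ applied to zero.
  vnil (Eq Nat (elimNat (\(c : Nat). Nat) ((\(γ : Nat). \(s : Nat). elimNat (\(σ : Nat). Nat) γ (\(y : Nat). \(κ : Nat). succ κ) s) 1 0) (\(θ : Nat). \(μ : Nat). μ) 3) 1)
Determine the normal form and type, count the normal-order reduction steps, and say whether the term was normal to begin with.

normal form:
  vnil (Eq Nat 1 1)
inferred type:
  Vec (Eq Nat 1 1) 0
normal-order step count: 13
already normal: no
first redex: an elimNat iota-redex
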